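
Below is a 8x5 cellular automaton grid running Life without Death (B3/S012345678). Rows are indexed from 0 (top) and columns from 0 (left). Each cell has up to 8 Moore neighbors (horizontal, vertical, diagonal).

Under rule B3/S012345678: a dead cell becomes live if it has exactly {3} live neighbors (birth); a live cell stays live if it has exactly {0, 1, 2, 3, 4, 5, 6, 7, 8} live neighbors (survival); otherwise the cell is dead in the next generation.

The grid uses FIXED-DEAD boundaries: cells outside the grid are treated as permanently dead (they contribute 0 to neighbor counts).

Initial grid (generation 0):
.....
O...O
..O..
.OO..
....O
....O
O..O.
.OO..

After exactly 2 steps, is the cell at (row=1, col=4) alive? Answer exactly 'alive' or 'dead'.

Answer: alive

Derivation:
Simulating step by step:
Generation 0 (given above): 11 live cells
Generation 1: 17 live cells
.....
O...O
..OO.
.OOO.
...OO
...OO
OOOO.
.OO..
Generation 2: 23 live cells
.....
O..OO
..OOO
.OOO.
...OO
.O.OO
OOOOO
OOOO.

Cell (1,4) at generation 2: 1 -> alive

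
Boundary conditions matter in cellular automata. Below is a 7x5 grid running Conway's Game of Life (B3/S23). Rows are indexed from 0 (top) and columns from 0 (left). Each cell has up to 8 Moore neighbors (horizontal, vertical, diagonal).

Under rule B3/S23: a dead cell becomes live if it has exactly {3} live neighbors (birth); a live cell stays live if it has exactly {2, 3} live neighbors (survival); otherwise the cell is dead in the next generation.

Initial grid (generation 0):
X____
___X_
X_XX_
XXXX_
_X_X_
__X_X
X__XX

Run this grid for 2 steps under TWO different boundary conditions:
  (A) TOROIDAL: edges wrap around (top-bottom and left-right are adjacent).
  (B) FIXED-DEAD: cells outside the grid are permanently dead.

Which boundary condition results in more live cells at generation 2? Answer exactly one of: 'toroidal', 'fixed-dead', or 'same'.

Under TOROIDAL boundary, generation 2:
X__X_
XXXX_
X_X_X
_____
_X___
XXX__
X__X_
Population = 15

Under FIXED-DEAD boundary, generation 2:
__X__
_XXX_
X_X_X
XX_XX
X___X
_XX_X
__XXX
Population = 19

Comparison: toroidal=15, fixed-dead=19 -> fixed-dead

Answer: fixed-dead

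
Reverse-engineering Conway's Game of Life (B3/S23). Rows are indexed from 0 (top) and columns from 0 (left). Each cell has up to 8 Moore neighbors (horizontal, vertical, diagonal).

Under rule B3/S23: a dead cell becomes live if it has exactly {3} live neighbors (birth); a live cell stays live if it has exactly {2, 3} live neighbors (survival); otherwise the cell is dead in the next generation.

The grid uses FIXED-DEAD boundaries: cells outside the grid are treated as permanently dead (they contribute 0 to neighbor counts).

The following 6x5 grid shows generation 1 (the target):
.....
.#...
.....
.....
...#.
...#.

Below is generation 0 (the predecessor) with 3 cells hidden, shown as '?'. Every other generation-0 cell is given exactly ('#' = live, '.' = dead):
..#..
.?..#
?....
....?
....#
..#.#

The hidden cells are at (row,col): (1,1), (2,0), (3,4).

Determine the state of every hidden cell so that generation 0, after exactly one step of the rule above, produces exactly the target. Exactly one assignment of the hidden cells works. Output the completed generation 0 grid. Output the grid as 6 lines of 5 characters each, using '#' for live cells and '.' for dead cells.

Answer: ..#..
.#..#
#....
.....
....#
..#.#

Derivation:
Hidden generation-0 cells (in order): (1,1), (2,0), (3,4).
A hidden cell only influences target cells in its own 3x3 neighborhood. Try each of the 2^3 = 8 assignments, step the completed generation 0 forward once under B3/S23, and compare with the target:
  (1,1)=. (2,0)=. (3,4)=. -> step gives (1,1)='.' but target has '#' -> reject
  (1,1)=. (2,0)=. (3,4)=# -> step gives (1,1)='.' but target has '#' -> reject
  (1,1)=. (2,0)=# (3,4)=. -> step gives (1,1)='.' but target has '#' -> reject
  (1,1)=. (2,0)=# (3,4)=# -> step gives (1,1)='.' but target has '#' -> reject
  (1,1)=# (2,0)=. (3,4)=. -> step gives (1,1)='.' but target has '#' -> reject
  (1,1)=# (2,0)=. (3,4)=# -> step gives (1,1)='.' but target has '#' -> reject
  (1,1)=# (2,0)=# (3,4)=. -> step reproduces the target at every cell -> ACCEPT
  (1,1)=# (2,0)=# (3,4)=# -> step gives (4,3)='.' but target has '#' -> reject
Unique solution: (1,1)=live, (2,0)=live, (3,4)=dead.
Check: live-neighbor counts of every cell in the completed generation 0:
12121
22220
12111
11011
01131
01031
Applying B3/S23 to generation 0 with these counts gives:
.....
.#...
.....
.....
...#.
...#.
which matches the target exactly.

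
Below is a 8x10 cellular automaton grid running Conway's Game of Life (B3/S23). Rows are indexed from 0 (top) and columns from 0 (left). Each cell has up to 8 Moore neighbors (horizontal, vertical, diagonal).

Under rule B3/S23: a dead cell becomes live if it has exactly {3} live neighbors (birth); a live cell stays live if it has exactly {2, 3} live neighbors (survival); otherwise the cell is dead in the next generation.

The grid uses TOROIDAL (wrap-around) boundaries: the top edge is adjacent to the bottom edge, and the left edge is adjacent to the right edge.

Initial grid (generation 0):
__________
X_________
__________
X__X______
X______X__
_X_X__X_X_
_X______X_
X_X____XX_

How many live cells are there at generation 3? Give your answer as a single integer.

Answer: 2

Derivation:
Simulating step by step:
Generation 0 (given above): 15 live cells
Generation 1: 19 live cells
_X_______X
__________
__________
__________
XXX____X_X
XXX_____XX
XX______X_
_X_____XXX
Generation 2: 8 live cells
_________X
__________
__________
XX________
__X_______
_______X__
__________
_XX____X__
Generation 3: 2 live cells
__________
__________
__________
_X________
_X________
__________
__________
__________
Population at generation 3: 2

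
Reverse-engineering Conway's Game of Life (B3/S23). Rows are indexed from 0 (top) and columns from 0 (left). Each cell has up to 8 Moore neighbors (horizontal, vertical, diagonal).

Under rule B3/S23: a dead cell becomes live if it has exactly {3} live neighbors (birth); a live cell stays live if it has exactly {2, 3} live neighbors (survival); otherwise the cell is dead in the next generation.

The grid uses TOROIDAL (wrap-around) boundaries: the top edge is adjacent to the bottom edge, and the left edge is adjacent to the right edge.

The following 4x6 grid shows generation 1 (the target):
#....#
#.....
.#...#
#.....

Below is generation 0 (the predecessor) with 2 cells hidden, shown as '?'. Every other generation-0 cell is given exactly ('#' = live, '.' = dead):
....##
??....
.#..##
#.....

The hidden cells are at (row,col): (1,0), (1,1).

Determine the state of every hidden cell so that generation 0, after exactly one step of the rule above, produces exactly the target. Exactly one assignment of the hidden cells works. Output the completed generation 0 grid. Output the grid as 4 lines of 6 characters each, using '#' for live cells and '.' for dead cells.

Hidden generation-0 cells (in order): (1,0), (1,1).
A hidden cell only influences target cells in its own 3x3 neighborhood. Try each of the 2^2 = 4 assignments, step the completed generation 0 forward once under B3/S23, and compare with the target:
  (1,0)=. (1,1)=. -> step gives (0,0)='.' but target has '#' -> reject
  (1,0)=. (1,1)=# -> step gives (1,0)='.' but target has '#' -> reject
  (1,0)=# (1,1)=. -> step reproduces the target at every cell -> ACCEPT
  (1,0)=# (1,1)=# -> step gives (0,0)='.' but target has '#' -> reject
Unique solution: (1,0)=live, (1,1)=dead.
Check: live-neighbor counts of every cell in the completed generation 0:
320113
321245
421113
321245
Applying B3/S23 to generation 0 with these counts gives:
#....#
#.....
.#...#
#.....
which matches the target exactly.

Answer: ....##
#.....
.#..##
#.....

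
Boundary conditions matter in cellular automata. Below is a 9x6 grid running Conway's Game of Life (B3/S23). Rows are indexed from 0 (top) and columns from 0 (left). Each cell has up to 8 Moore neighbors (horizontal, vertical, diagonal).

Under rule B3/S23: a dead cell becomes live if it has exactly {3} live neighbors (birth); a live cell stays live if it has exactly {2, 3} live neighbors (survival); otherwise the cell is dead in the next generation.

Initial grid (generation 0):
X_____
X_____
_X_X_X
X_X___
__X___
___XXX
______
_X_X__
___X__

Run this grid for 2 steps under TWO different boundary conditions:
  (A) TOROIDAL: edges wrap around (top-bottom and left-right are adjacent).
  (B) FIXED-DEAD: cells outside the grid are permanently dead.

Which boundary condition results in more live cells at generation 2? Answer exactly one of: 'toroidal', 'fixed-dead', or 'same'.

Under TOROIDAL boundary, generation 2:
XX____
_XX__X
___XXX
______
XX___X
_X___X
__X_X_
_XX___
______
Population = 17

Under FIXED-DEAD boundary, generation 2:
______
X_X___
X__X__
X_____
_X__X_
_X__X_
__X_X_
_XX___
______
Population = 13

Comparison: toroidal=17, fixed-dead=13 -> toroidal

Answer: toroidal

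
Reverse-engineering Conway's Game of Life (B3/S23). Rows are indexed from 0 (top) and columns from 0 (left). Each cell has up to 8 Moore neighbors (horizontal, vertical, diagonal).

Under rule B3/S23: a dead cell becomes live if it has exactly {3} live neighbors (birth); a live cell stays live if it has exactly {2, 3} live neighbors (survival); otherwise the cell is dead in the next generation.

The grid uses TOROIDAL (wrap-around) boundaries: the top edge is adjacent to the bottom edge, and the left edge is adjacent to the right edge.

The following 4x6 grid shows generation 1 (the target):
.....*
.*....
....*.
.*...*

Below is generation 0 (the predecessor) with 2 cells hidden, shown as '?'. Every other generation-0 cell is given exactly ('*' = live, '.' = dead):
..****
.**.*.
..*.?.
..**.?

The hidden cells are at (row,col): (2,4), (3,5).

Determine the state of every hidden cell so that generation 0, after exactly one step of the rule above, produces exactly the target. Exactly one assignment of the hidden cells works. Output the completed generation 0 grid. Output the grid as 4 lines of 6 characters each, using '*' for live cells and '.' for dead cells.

Answer: ..****
.**.*.
..*.*.
..**..

Derivation:
Hidden generation-0 cells (in order): (2,4), (3,5).
A hidden cell only influences target cells in its own 3x3 neighborhood. Try each of the 2^2 = 4 assignments, step the completed generation 0 forward once under B3/S23, and compare with the target:
  (2,4)=. (3,5)=. -> step gives (1,4)='*' but target has '.' -> reject
  (2,4)=. (3,5)=* -> step gives (0,0)='*' but target has '.' -> reject
  (2,4)=* (3,5)=. -> step reproduces the target at every cell -> ACCEPT
  (2,4)=* (3,5)=* -> step gives (0,0)='*' but target has '.' -> reject
Unique solution: (2,4)=live, (3,5)=dead.
Check: live-neighbor counts of every cell in the completed generation 0:
245642
234744
144622
134653
Applying B3/S23 to generation 0 with these counts gives:
.....*
.*....
....*.
.*...*
which matches the target exactly.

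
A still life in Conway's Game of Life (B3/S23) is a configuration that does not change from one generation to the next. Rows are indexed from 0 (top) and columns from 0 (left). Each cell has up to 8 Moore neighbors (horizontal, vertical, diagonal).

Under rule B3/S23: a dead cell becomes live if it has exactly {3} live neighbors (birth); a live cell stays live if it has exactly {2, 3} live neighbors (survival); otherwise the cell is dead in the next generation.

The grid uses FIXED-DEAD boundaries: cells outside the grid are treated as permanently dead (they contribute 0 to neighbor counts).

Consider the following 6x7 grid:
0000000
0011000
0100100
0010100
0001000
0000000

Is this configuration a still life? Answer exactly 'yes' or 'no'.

Answer: yes

Derivation:
Compute generation 1 and compare to generation 0 (given above):
Generation 1:
0000000
0011000
0100100
0010100
0001000
0000000
The grids are IDENTICAL -> still life.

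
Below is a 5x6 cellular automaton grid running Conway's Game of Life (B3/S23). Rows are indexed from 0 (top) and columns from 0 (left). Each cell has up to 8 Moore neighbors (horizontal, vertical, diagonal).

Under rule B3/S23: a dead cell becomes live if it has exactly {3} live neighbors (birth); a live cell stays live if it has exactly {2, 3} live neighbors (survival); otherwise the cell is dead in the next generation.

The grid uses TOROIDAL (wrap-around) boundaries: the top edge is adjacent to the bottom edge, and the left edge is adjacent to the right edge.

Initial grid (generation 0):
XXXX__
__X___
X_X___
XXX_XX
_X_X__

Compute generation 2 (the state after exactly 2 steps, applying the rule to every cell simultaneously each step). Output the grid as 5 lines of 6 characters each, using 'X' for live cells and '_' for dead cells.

Answer: ______
X____X
XX____
_____X
____XX

Derivation:
Simulating step by step:
Generation 0 (given above): 14 live cells
Generation 1: 7 live cells
X__X__
X_____
X_X___
____XX
______
Generation 2: 7 live cells
(generation 2 grid is the final answer)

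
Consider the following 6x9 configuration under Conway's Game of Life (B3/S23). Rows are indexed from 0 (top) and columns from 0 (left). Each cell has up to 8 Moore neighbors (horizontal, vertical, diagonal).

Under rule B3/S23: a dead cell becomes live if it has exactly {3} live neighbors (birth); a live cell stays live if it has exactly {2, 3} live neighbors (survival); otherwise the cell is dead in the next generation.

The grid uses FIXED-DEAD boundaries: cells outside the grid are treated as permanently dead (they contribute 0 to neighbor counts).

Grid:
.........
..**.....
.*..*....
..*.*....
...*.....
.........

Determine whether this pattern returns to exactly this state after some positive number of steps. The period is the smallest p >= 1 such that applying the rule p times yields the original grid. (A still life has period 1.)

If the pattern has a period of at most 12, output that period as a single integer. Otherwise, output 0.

Simulating and comparing each generation to the original:
Gen 0 (original, given above): 7 live cells
Gen 1: 7 live cells, MATCHES original -> period = 1

Answer: 1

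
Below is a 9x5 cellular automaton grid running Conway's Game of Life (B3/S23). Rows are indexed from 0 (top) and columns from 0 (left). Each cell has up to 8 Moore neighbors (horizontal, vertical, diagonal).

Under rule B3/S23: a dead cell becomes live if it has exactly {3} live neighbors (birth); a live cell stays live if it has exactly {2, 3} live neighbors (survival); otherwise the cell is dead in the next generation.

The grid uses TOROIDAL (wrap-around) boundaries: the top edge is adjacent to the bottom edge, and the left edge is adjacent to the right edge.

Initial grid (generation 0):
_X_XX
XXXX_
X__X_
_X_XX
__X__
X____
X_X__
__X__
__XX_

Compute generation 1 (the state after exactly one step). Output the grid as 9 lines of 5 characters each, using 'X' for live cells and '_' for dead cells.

Answer: _____
_____
_____
XX_XX
XXXXX
_____
_____
__X__
_X__X

Derivation:
Simulating step by step:
Generation 0 (given above): 19 live cells
Generation 1: 12 live cells
(generation 1 grid is the final answer)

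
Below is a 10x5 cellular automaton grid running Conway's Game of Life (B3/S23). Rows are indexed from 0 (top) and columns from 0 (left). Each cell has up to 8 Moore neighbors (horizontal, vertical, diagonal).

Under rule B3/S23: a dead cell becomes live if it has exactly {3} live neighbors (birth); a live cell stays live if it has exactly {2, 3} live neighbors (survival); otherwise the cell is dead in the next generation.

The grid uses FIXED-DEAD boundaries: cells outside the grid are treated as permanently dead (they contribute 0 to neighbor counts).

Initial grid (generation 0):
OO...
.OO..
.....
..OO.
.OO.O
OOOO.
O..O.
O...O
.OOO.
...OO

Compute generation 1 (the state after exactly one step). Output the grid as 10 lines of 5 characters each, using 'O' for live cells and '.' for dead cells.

Answer: OOO..
OOO..
.O.O.
.OOO.
O...O
O...O
O..OO
O...O
.OO..
...OO

Derivation:
Simulating step by step:
Generation 0 (given above): 22 live cells
Generation 1: 24 live cells
(generation 1 grid is the final answer)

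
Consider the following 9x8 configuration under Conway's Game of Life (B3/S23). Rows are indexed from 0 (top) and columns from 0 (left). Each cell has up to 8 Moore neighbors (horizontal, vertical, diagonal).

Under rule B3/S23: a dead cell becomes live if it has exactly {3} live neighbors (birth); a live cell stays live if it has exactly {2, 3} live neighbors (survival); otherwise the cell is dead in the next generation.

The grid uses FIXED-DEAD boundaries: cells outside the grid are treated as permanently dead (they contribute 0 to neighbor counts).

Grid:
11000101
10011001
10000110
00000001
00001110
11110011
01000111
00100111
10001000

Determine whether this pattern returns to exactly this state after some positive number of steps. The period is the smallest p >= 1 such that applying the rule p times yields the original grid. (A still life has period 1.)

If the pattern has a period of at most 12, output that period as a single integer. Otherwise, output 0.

Answer: 0

Derivation:
Simulating and comparing each generation to the original:
Gen 0 (original, given above): 31 live cells
Gen 1: 30 live cells, differs from original
Gen 2: 24 live cells, differs from original
Gen 3: 30 live cells, differs from original
Gen 4: 31 live cells, differs from original
Gen 5: 29 live cells, differs from original
Gen 6: 18 live cells, differs from original
Gen 7: 19 live cells, differs from original
Gen 8: 10 live cells, differs from original
Gen 9: 8 live cells, differs from original
Gen 10: 9 live cells, differs from original
Gen 11: 12 live cells, differs from original
Gen 12: 14 live cells, differs from original
No period found within 12 steps.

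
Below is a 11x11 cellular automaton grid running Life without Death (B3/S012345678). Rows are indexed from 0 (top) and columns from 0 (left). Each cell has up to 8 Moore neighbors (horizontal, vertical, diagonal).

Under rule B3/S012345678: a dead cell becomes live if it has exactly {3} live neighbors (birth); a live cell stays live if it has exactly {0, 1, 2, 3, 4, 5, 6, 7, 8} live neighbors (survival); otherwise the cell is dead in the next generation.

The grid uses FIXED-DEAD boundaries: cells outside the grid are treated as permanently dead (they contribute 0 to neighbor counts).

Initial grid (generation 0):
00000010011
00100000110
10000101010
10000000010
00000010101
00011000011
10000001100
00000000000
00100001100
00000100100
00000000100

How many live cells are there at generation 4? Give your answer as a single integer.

Answer: 62

Derivation:
Simulating step by step:
Generation 0 (given above): 28 live cells
Generation 1: 38 live cells
00000010111
00100011110
11000101011
10000011011
00000010101
00011000011
10000001110
00000000000
00100001100
00000100110
00000000100
Generation 2: 47 live cells
00000010111
01100111110
11000101011
11000111011
00000110101
00011000011
10000001111
00000000010
00100001110
00000100110
00000000110
Generation 3: 55 live cells
00000110111
11100111110
11001101011
11001111011
00000110101
00011110011
10000001111
00000000010
00100001111
00000100111
00000000110
Generation 4: 62 live cells
01000110111
11100111110
11011101011
11001111011
00010110101
00011110011
10001111111
00000000010
00100001111
00000100111
00000000111
Population at generation 4: 62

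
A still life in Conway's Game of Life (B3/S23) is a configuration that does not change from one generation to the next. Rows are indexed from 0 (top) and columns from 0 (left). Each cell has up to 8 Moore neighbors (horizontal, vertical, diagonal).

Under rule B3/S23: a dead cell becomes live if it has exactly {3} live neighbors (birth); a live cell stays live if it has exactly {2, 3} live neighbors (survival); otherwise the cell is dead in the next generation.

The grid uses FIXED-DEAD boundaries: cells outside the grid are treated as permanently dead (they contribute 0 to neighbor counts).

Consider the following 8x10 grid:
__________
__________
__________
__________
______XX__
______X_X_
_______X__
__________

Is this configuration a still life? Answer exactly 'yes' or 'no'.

Answer: yes

Derivation:
Compute generation 1 and compare to generation 0 (given above):
Generation 1:
__________
__________
__________
__________
______XX__
______X_X_
_______X__
__________
The grids are IDENTICAL -> still life.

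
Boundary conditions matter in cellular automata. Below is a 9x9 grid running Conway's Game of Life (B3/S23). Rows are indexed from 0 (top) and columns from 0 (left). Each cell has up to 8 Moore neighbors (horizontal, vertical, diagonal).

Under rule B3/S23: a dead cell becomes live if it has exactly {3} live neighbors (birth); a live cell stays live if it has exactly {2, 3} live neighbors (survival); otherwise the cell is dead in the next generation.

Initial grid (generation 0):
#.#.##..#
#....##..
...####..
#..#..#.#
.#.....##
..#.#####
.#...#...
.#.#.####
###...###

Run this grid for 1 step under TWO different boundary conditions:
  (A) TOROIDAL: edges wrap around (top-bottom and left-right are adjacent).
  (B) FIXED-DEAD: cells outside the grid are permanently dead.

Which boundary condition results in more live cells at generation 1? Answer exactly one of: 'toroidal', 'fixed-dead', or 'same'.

Answer: fixed-dead

Derivation:
Under TOROIDAL boundary, generation 1:
..###....
##.....##
#..#....#
#.##..#.#
.####....
.##.##..#
.#.#.....
....##...
.........
Population = 28

Under FIXED-DEAD boundary, generation 1:
.#..###..
.#.....#.
...#.....
..##..#.#
.####....
.##.##..#
.#.#.....
....##..#
###..#..#
Population = 30

Comparison: toroidal=28, fixed-dead=30 -> fixed-dead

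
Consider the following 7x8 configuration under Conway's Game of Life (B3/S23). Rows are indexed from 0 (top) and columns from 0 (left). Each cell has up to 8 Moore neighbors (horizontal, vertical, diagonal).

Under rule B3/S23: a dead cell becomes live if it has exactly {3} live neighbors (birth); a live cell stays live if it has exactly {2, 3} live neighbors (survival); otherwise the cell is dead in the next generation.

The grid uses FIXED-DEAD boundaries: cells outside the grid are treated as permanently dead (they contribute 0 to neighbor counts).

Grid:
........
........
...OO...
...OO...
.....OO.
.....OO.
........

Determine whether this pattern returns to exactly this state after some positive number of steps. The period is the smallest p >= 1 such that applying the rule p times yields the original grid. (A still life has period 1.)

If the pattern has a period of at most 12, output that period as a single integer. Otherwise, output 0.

Simulating and comparing each generation to the original:
Gen 0 (original, given above): 8 live cells
Gen 1: 6 live cells, differs from original
Gen 2: 8 live cells, MATCHES original -> period = 2

Answer: 2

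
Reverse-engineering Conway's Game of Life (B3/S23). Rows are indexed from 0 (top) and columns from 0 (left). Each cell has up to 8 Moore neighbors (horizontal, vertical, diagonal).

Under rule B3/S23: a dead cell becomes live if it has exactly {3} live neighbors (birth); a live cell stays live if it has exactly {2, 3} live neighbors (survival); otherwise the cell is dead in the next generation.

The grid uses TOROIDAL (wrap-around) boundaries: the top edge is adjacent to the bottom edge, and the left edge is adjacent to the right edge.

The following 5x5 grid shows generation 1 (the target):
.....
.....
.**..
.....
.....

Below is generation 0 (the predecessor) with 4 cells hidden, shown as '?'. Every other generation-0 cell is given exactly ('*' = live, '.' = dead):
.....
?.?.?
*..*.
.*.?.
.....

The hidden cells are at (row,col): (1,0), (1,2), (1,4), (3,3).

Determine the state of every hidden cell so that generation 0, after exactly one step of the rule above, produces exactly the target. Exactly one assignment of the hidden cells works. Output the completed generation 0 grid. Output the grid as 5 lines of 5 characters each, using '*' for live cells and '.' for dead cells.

Hidden generation-0 cells (in order): (1,0), (1,2), (1,4), (3,3).
A hidden cell only influences target cells in its own 3x3 neighborhood. Try each of the 2^4 = 16 assignments, step the completed generation 0 forward once under B3/S23, and compare with the target:
  (1,0)=. (1,2)=. (1,4)=. (3,3)=. -> step gives (2,1)='.' but target has '*' -> reject
  (1,0)=. (1,2)=. (1,4)=. (3,3)=* -> step gives (2,1)='.' but target has '*' -> reject
  (1,0)=. (1,2)=. (1,4)=* (3,3)=. -> step gives (1,4)='*' but target has '.' -> reject
  (1,0)=. (1,2)=. (1,4)=* (3,3)=* -> step gives (1,4)='*' but target has '.' -> reject
  (1,0)=. (1,2)=* (1,4)=. (3,3)=. -> step reproduces the target at every cell -> ACCEPT
  (1,0)=. (1,2)=* (1,4)=. (3,3)=* -> step gives (2,2)='.' but target has '*' -> reject
  (1,0)=. (1,2)=* (1,4)=* (3,3)=. -> step gives (1,3)='*' but target has '.' -> reject
  (1,0)=. (1,2)=* (1,4)=* (3,3)=* -> step gives (1,3)='*' but target has '.' -> reject
  (1,0)=* (1,2)=. (1,4)=. (3,3)=. -> step gives (1,4)='*' but target has '.' -> reject
  (1,0)=* (1,2)=. (1,4)=. (3,3)=* -> step gives (1,4)='*' but target has '.' -> reject
  (1,0)=* (1,2)=. (1,4)=* (3,3)=. -> step gives (1,0)='*' but target has '.' -> reject
  (1,0)=* (1,2)=. (1,4)=* (3,3)=* -> step gives (1,0)='*' but target has '.' -> reject
  (1,0)=* (1,2)=* (1,4)=. (3,3)=. -> step gives (1,1)='*' but target has '.' -> reject
  (1,0)=* (1,2)=* (1,4)=. (3,3)=* -> step gives (1,1)='*' but target has '.' -> reject
  (1,0)=* (1,2)=* (1,4)=* (3,3)=. -> step gives (1,0)='*' but target has '.' -> reject
  (1,0)=* (1,2)=* (1,4)=* (3,3)=* -> step gives (1,0)='*' but target has '.' -> reject
Unique solution: (1,0)=dead, (1,2)=live, (1,4)=dead, (3,3)=dead.
Check: live-neighbor counts of every cell in the completed generation 0:
01110
12122
13312
21212
11100
Applying B3/S23 to generation 0 with these counts gives:
.....
.....
.**..
.....
.....
which matches the target exactly.

Answer: .....
..*..
*..*.
.*...
.....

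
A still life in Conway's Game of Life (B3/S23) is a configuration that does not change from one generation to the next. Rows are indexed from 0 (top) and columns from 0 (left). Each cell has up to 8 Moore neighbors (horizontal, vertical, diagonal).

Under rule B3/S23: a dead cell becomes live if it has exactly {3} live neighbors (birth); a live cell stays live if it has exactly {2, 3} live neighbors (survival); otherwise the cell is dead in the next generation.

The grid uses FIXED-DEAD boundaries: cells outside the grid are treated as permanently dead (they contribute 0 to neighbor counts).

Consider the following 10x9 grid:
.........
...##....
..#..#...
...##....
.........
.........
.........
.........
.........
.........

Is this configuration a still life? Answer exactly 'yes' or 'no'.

Compute generation 1 and compare to generation 0 (given above):
Generation 1:
.........
...##....
..#..#...
...##....
.........
.........
.........
.........
.........
.........
The grids are IDENTICAL -> still life.

Answer: yes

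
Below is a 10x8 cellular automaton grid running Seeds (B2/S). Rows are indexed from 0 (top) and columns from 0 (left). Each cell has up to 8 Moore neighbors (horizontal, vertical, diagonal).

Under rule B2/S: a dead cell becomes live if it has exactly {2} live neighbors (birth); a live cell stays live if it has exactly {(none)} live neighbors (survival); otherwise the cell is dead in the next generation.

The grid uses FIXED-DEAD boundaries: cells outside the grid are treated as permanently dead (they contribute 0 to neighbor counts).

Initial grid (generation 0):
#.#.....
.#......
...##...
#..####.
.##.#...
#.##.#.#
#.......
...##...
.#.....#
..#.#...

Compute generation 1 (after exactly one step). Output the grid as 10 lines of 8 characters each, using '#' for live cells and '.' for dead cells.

Simulating step by step:
Generation 0 (given above): 25 live cells
Generation 1: 15 live cells
(generation 1 grid is the final answer)

Answer: ........
#...#...
##....#.
........
.......#
......#.
.....##.
###.....
.....#..
.#.#....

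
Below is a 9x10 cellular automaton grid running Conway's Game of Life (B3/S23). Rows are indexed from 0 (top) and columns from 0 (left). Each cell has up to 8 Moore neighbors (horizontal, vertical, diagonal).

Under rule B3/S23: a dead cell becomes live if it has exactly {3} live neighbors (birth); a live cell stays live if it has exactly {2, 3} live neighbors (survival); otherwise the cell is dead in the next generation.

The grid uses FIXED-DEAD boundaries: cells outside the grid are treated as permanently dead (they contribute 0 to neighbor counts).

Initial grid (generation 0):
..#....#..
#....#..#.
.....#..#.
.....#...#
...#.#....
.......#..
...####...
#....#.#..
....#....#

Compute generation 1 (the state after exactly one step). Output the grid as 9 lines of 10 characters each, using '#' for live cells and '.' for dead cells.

Answer: ..........
......###.
....###.##
.....##...
....#.#...
...#......
....##.#..
...#......
..........

Derivation:
Simulating step by step:
Generation 0 (given above): 21 live cells
Generation 1: 17 live cells
(generation 1 grid is the final answer)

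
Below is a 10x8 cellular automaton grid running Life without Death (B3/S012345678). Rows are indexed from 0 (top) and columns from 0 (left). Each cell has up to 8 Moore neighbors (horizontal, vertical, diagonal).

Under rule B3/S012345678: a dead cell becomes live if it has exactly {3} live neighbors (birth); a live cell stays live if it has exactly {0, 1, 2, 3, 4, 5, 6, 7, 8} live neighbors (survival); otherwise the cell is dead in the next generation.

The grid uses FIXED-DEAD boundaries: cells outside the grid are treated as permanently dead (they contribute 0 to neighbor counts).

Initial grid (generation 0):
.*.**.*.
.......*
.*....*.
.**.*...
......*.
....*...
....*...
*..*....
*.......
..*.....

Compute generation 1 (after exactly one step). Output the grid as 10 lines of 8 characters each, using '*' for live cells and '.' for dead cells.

Answer: .*.**.*.
..*..***
.**...*.
.**.**..
...*.**.
....**..
...**...
*..*....
**......
..*.....

Derivation:
Simulating step by step:
Generation 0 (given above): 17 live cells
Generation 1: 27 live cells
(generation 1 grid is the final answer)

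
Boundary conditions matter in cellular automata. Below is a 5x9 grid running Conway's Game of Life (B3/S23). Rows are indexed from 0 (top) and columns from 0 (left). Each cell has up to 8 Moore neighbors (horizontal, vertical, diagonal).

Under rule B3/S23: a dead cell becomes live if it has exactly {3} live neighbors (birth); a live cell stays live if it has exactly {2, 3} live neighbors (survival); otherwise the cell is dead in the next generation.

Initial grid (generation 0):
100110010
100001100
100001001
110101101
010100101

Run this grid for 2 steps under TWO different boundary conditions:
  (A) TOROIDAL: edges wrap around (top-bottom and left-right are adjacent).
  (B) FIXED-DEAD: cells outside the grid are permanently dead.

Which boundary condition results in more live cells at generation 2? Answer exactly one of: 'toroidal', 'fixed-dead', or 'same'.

Answer: toroidal

Derivation:
Under TOROIDAL boundary, generation 2:
000110010
100111110
110000010
001001100
000100110
Population = 18

Under FIXED-DEAD boundary, generation 2:
000010010
110010010
000000000
000010110
110010110
Population = 14

Comparison: toroidal=18, fixed-dead=14 -> toroidal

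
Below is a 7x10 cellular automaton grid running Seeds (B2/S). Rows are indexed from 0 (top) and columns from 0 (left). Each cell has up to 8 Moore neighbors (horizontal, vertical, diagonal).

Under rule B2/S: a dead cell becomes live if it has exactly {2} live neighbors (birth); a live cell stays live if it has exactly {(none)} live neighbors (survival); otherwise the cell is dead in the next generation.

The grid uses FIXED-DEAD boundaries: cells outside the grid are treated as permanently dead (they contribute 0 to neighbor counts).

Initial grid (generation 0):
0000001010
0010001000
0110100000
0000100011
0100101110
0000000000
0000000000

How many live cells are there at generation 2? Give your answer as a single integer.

Answer: 11

Derivation:
Simulating step by step:
Generation 0 (given above): 15 live cells
Generation 1: 10 live cells
0000010000
0000000000
0000000111
1000001000
0001000000
0000011010
0000000000
Generation 2: 11 live cells
0000000000
0000001101
0000001000
0000000001
0000100000
0000100100
0000011100
Population at generation 2: 11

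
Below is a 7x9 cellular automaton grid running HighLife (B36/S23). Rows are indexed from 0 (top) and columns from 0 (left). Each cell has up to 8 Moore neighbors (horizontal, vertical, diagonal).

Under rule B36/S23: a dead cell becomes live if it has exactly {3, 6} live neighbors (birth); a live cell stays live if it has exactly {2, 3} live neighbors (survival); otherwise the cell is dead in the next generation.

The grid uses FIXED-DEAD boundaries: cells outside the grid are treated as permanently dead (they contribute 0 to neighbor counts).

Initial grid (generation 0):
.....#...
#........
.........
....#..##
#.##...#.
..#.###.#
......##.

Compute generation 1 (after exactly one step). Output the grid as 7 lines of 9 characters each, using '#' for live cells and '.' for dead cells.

Answer: .........
.........
.........
...#...##
.##......
.##.##..#
......##.

Derivation:
Simulating step by step:
Generation 0 (given above): 16 live cells
Generation 1: 12 live cells
(generation 1 grid is the final answer)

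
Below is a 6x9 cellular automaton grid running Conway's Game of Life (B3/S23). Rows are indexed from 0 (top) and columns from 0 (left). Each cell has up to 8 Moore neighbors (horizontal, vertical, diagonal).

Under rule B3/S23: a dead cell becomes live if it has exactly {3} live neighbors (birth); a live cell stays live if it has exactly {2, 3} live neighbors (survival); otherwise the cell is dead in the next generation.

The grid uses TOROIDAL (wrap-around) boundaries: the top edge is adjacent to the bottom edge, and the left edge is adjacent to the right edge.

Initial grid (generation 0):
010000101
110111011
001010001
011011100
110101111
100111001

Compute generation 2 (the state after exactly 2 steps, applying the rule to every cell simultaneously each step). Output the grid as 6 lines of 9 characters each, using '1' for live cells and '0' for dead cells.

Simulating step by step:
Generation 0 (given above): 30 live cells
Generation 1: 9 live cells
010000100
010111100
000000001
000000000
000000000
000100000
Generation 2: 10 live cells
(generation 2 grid is the final answer)

Answer: 000100100
101011110
000011000
000000000
000000000
000000000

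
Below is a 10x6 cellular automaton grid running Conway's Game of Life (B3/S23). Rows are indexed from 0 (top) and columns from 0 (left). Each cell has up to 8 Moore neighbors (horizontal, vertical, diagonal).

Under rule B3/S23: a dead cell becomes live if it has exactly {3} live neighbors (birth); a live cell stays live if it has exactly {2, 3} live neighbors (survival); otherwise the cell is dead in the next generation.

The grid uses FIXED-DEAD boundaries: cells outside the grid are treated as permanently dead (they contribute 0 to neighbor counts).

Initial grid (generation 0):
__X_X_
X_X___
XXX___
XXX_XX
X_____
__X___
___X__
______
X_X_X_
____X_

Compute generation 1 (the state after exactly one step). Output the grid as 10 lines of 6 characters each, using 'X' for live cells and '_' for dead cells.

Simulating step by step:
Generation 0 (given above): 19 live cells
Generation 1: 12 live cells
(generation 1 grid is the final answer)

Answer: _X_X__
X_X___
______
__XX__
X_XX__
______
______
___X__
___X__
___X__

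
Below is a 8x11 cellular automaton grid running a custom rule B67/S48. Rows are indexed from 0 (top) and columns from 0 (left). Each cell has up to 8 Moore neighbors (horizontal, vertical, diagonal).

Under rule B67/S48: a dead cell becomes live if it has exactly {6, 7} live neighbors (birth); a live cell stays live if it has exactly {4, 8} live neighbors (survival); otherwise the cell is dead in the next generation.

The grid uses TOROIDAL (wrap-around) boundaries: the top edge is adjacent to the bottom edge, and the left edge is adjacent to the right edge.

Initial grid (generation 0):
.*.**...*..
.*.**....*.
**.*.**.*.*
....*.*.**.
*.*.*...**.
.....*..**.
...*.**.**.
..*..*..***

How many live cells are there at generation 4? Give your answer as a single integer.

Simulating step by step:
Generation 0 (given above): 37 live cells
Generation 1: 7 live cells
...**......
..**.......
.....*.....
........*..
...........
...........
...........
........*..
Generation 2: 0 live cells
...........
...........
...........
...........
...........
...........
...........
...........
Generation 3: 0 live cells
...........
...........
...........
...........
...........
...........
...........
...........
Generation 4: 0 live cells
...........
...........
...........
...........
...........
...........
...........
...........
Population at generation 4: 0

Answer: 0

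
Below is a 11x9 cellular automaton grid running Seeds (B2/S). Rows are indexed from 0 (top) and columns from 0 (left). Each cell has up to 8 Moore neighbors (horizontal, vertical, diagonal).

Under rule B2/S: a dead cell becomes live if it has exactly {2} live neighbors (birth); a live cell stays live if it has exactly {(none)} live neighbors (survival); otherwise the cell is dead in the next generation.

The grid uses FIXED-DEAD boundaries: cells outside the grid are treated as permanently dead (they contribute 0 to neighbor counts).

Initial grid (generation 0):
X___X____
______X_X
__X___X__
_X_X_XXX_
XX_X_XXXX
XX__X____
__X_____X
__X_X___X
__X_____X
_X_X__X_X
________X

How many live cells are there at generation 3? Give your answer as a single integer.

Answer: 17

Derivation:
Simulating step by step:
Generation 0 (given above): 33 live cells
Generation 1: 15 live cells
_____X_X_
_X_X_____
_X_XX___X
_________
_________
_________
X___XX_X_
_________
____XX___
_________
__X______
Generation 2: 20 live cells
__X_X_X__
X____XXXX
X________
__XXX____
_________
____XXX__
______X__
___X_____
_________
___XXX___
_________
Generation 3: 17 live cells
_X_X____X
___XX____
__X_____X
_X_______
__X___X__
_______X_
___X___X_
_________
__X__X___
_________
___X_X___
Population at generation 3: 17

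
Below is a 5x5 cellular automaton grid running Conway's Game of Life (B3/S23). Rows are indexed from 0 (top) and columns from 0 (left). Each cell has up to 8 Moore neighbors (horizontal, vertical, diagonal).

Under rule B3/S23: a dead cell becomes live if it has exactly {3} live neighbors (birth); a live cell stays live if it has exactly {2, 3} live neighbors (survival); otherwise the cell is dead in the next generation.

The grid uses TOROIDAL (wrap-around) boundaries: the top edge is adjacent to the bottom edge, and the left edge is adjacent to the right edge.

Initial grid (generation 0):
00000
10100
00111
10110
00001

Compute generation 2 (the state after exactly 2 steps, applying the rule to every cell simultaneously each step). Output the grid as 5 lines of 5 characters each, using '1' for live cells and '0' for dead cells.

Simulating step by step:
Generation 0 (given above): 9 live cells
Generation 1: 9 live cells
00000
01101
10000
11100
00011
Generation 2: 16 live cells
(generation 2 grid is the final answer)

Answer: 10101
11000
00011
11110
11111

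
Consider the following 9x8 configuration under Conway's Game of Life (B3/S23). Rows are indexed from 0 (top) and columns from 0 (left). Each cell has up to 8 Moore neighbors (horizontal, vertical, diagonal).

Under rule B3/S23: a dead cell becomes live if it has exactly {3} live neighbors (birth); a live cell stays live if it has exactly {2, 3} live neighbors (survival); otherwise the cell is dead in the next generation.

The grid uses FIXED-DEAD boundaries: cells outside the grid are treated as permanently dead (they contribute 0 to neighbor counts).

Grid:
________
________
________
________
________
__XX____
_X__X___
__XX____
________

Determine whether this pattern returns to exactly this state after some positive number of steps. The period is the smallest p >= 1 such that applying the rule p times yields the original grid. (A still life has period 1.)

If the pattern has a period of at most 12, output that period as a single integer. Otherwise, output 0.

Answer: 1

Derivation:
Simulating and comparing each generation to the original:
Gen 0 (original, given above): 6 live cells
Gen 1: 6 live cells, MATCHES original -> period = 1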